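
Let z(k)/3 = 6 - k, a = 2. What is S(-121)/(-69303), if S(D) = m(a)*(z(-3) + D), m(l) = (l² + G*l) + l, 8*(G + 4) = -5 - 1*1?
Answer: -329/69303 ≈ -0.0047473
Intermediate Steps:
G = -19/4 (G = -4 + (-5 - 1*1)/8 = -4 + (-5 - 1)/8 = -4 + (⅛)*(-6) = -4 - ¾ = -19/4 ≈ -4.7500)
z(k) = 18 - 3*k (z(k) = 3*(6 - k) = 18 - 3*k)
m(l) = l² - 15*l/4 (m(l) = (l² - 19*l/4) + l = l² - 15*l/4)
S(D) = -189/2 - 7*D/2 (S(D) = ((¼)*2*(-15 + 4*2))*((18 - 3*(-3)) + D) = ((¼)*2*(-15 + 8))*((18 + 9) + D) = ((¼)*2*(-7))*(27 + D) = -7*(27 + D)/2 = -189/2 - 7*D/2)
S(-121)/(-69303) = (-189/2 - 7/2*(-121))/(-69303) = (-189/2 + 847/2)*(-1/69303) = 329*(-1/69303) = -329/69303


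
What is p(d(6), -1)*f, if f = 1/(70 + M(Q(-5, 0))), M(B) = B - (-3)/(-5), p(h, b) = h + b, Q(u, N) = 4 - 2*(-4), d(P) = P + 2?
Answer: 35/407 ≈ 0.085995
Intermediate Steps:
d(P) = 2 + P
Q(u, N) = 12 (Q(u, N) = 4 + 8 = 12)
p(h, b) = b + h
M(B) = -3/5 + B (M(B) = B - (-3)*(-1)/5 = B - 1*3/5 = B - 3/5 = -3/5 + B)
f = 5/407 (f = 1/(70 + (-3/5 + 12)) = 1/(70 + 57/5) = 1/(407/5) = 5/407 ≈ 0.012285)
p(d(6), -1)*f = (-1 + (2 + 6))*(5/407) = (-1 + 8)*(5/407) = 7*(5/407) = 35/407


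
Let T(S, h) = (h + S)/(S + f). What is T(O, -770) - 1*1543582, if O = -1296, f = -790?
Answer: -1609954993/1043 ≈ -1.5436e+6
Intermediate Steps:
T(S, h) = (S + h)/(-790 + S) (T(S, h) = (h + S)/(S - 790) = (S + h)/(-790 + S))
T(O, -770) - 1*1543582 = (-1296 - 770)/(-790 - 1296) - 1*1543582 = -2066/(-2086) - 1543582 = -1/2086*(-2066) - 1543582 = 1033/1043 - 1543582 = -1609954993/1043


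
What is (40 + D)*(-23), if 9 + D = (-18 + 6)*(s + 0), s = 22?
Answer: 5359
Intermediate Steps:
D = -273 (D = -9 + (-18 + 6)*(22 + 0) = -9 - 12*22 = -9 - 264 = -273)
(40 + D)*(-23) = (40 - 273)*(-23) = -233*(-23) = 5359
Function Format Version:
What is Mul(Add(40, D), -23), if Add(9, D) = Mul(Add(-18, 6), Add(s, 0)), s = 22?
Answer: 5359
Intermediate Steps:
D = -273 (D = Add(-9, Mul(Add(-18, 6), Add(22, 0))) = Add(-9, Mul(-12, 22)) = Add(-9, -264) = -273)
Mul(Add(40, D), -23) = Mul(Add(40, -273), -23) = Mul(-233, -23) = 5359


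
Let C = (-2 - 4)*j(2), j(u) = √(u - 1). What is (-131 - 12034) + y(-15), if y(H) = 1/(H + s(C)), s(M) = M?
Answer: -255466/21 ≈ -12165.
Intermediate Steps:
j(u) = √(-1 + u)
C = -6 (C = (-2 - 4)*√(-1 + 2) = -6*√1 = -6*1 = -6)
y(H) = 1/(-6 + H) (y(H) = 1/(H - 6) = 1/(-6 + H))
(-131 - 12034) + y(-15) = (-131 - 12034) + 1/(-6 - 15) = -12165 + 1/(-21) = -12165 - 1/21 = -255466/21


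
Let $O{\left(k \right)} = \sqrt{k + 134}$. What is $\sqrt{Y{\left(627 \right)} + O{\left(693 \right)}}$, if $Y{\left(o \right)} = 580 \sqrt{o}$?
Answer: $\sqrt{\sqrt{827} + 580 \sqrt{627}} \approx 120.63$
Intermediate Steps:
$O{\left(k \right)} = \sqrt{134 + k}$
$\sqrt{Y{\left(627 \right)} + O{\left(693 \right)}} = \sqrt{580 \sqrt{627} + \sqrt{134 + 693}} = \sqrt{580 \sqrt{627} + \sqrt{827}} = \sqrt{\sqrt{827} + 580 \sqrt{627}}$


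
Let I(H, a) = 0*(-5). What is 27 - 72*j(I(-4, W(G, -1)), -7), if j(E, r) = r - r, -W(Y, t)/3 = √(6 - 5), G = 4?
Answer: 27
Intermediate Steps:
W(Y, t) = -3 (W(Y, t) = -3*√(6 - 5) = -3*√1 = -3*1 = -3)
I(H, a) = 0
j(E, r) = 0
27 - 72*j(I(-4, W(G, -1)), -7) = 27 - 72*0 = 27 + 0 = 27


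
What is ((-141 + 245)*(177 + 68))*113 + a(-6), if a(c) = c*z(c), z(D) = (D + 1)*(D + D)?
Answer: 2878880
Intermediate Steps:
z(D) = 2*D*(1 + D) (z(D) = (1 + D)*(2*D) = 2*D*(1 + D))
a(c) = 2*c²*(1 + c) (a(c) = c*(2*c*(1 + c)) = 2*c²*(1 + c))
((-141 + 245)*(177 + 68))*113 + a(-6) = ((-141 + 245)*(177 + 68))*113 + 2*(-6)²*(1 - 6) = (104*245)*113 + 2*36*(-5) = 25480*113 - 360 = 2879240 - 360 = 2878880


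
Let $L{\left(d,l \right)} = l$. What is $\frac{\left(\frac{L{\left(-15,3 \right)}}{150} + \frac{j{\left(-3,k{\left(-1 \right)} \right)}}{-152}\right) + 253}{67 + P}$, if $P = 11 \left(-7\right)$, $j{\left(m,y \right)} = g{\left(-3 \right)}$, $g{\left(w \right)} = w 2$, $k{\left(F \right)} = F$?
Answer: $- \frac{480813}{19000} \approx -25.306$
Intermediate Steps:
$g{\left(w \right)} = 2 w$
$j{\left(m,y \right)} = -6$ ($j{\left(m,y \right)} = 2 \left(-3\right) = -6$)
$P = -77$
$\frac{\left(\frac{L{\left(-15,3 \right)}}{150} + \frac{j{\left(-3,k{\left(-1 \right)} \right)}}{-152}\right) + 253}{67 + P} = \frac{\left(\frac{3}{150} - \frac{6}{-152}\right) + 253}{67 - 77} = \frac{\left(3 \cdot \frac{1}{150} - - \frac{3}{76}\right) + 253}{-10} = \left(\left(\frac{1}{50} + \frac{3}{76}\right) + 253\right) \left(- \frac{1}{10}\right) = \left(\frac{113}{1900} + 253\right) \left(- \frac{1}{10}\right) = \frac{480813}{1900} \left(- \frac{1}{10}\right) = - \frac{480813}{19000}$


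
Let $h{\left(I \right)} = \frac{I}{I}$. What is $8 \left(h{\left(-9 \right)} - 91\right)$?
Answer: $-720$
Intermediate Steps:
$h{\left(I \right)} = 1$
$8 \left(h{\left(-9 \right)} - 91\right) = 8 \left(1 - 91\right) = 8 \left(-90\right) = -720$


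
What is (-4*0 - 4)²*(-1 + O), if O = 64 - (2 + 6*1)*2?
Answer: 752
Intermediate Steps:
O = 48 (O = 64 - (2 + 6)*2 = 64 - 8*2 = 64 - 1*16 = 64 - 16 = 48)
(-4*0 - 4)²*(-1 + O) = (-4*0 - 4)²*(-1 + 48) = (0 - 4)²*47 = (-4)²*47 = 16*47 = 752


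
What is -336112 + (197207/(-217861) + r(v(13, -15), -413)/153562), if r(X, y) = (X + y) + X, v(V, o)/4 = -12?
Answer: -11244714789883367/33455170882 ≈ -3.3611e+5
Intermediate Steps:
v(V, o) = -48 (v(V, o) = 4*(-12) = -48)
r(X, y) = y + 2*X
-336112 + (197207/(-217861) + r(v(13, -15), -413)/153562) = -336112 + (197207/(-217861) + (-413 + 2*(-48))/153562) = -336112 + (197207*(-1/217861) + (-413 - 96)*(1/153562)) = -336112 + (-197207/217861 - 509*1/153562) = -336112 + (-197207/217861 - 509/153562) = -336112 - 30394392583/33455170882 = -11244714789883367/33455170882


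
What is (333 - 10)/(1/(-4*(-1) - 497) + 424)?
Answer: 159239/209031 ≈ 0.76180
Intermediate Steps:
(333 - 10)/(1/(-4*(-1) - 497) + 424) = 323/(1/(4 - 497) + 424) = 323/(1/(-493) + 424) = 323/(-1/493 + 424) = 323/(209031/493) = 323*(493/209031) = 159239/209031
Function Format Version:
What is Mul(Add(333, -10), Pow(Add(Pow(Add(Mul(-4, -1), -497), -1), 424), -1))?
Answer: Rational(159239, 209031) ≈ 0.76180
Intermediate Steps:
Mul(Add(333, -10), Pow(Add(Pow(Add(Mul(-4, -1), -497), -1), 424), -1)) = Mul(323, Pow(Add(Pow(Add(4, -497), -1), 424), -1)) = Mul(323, Pow(Add(Pow(-493, -1), 424), -1)) = Mul(323, Pow(Add(Rational(-1, 493), 424), -1)) = Mul(323, Pow(Rational(209031, 493), -1)) = Mul(323, Rational(493, 209031)) = Rational(159239, 209031)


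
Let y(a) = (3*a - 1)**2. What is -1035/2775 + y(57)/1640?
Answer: 261667/15170 ≈ 17.249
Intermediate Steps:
y(a) = (-1 + 3*a)**2
-1035/2775 + y(57)/1640 = -1035/2775 + (-1 + 3*57)**2/1640 = -1035*1/2775 + (-1 + 171)**2*(1/1640) = -69/185 + 170**2*(1/1640) = -69/185 + 28900*(1/1640) = -69/185 + 1445/82 = 261667/15170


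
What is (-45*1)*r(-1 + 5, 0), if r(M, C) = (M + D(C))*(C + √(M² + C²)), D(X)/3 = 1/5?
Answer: -828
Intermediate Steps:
D(X) = ⅗ (D(X) = 3/5 = 3*(⅕) = ⅗)
r(M, C) = (⅗ + M)*(C + √(C² + M²)) (r(M, C) = (M + ⅗)*(C + √(M² + C²)) = (⅗ + M)*(C + √(C² + M²)))
(-45*1)*r(-1 + 5, 0) = (-45*1)*((⅗)*0 + 3*√(0² + (-1 + 5)²)/5 + 0*(-1 + 5) + (-1 + 5)*√(0² + (-1 + 5)²)) = -45*(0 + 3*√(0 + 4²)/5 + 0*4 + 4*√(0 + 4²)) = -45*(0 + 3*√(0 + 16)/5 + 0 + 4*√(0 + 16)) = -45*(0 + 3*√16/5 + 0 + 4*√16) = -45*(0 + (⅗)*4 + 0 + 4*4) = -45*(0 + 12/5 + 0 + 16) = -45*92/5 = -828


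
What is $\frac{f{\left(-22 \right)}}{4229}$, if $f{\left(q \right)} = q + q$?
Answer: $- \frac{44}{4229} \approx -0.010404$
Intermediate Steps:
$f{\left(q \right)} = 2 q$
$\frac{f{\left(-22 \right)}}{4229} = \frac{2 \left(-22\right)}{4229} = \left(-44\right) \frac{1}{4229} = - \frac{44}{4229}$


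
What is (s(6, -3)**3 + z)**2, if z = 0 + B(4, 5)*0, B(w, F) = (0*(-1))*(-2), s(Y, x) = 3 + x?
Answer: 0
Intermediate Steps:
B(w, F) = 0 (B(w, F) = 0*(-2) = 0)
z = 0 (z = 0 + 0*0 = 0 + 0 = 0)
(s(6, -3)**3 + z)**2 = ((3 - 3)**3 + 0)**2 = (0**3 + 0)**2 = (0 + 0)**2 = 0**2 = 0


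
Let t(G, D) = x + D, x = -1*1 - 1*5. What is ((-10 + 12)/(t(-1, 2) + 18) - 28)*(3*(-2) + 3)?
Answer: 585/7 ≈ 83.571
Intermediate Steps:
x = -6 (x = -1 - 5 = -6)
t(G, D) = -6 + D
((-10 + 12)/(t(-1, 2) + 18) - 28)*(3*(-2) + 3) = ((-10 + 12)/((-6 + 2) + 18) - 28)*(3*(-2) + 3) = (2/(-4 + 18) - 28)*(-6 + 3) = (2/14 - 28)*(-3) = (2*(1/14) - 28)*(-3) = (1/7 - 28)*(-3) = -195/7*(-3) = 585/7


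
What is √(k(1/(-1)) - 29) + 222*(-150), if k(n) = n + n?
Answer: -33300 + I*√31 ≈ -33300.0 + 5.5678*I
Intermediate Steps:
k(n) = 2*n
√(k(1/(-1)) - 29) + 222*(-150) = √(2/(-1) - 29) + 222*(-150) = √(2*(-1) - 29) - 33300 = √(-2 - 29) - 33300 = √(-31) - 33300 = I*√31 - 33300 = -33300 + I*√31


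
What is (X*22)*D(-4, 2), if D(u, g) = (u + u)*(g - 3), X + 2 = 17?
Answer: 2640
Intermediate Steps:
X = 15 (X = -2 + 17 = 15)
D(u, g) = 2*u*(-3 + g) (D(u, g) = (2*u)*(-3 + g) = 2*u*(-3 + g))
(X*22)*D(-4, 2) = (15*22)*(2*(-4)*(-3 + 2)) = 330*(2*(-4)*(-1)) = 330*8 = 2640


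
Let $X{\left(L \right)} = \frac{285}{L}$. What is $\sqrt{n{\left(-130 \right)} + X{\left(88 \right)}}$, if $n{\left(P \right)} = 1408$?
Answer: $\frac{\sqrt{2732158}}{44} \approx 37.566$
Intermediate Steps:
$\sqrt{n{\left(-130 \right)} + X{\left(88 \right)}} = \sqrt{1408 + \frac{285}{88}} = \sqrt{\frac{124189}{88}} = \frac{\sqrt{2732158}}{44}$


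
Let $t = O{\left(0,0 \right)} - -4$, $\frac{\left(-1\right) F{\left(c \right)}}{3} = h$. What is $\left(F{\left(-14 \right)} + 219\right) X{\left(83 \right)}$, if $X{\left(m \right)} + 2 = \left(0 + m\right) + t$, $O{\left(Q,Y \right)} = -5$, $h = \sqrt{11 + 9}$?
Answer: $17520 - 480 \sqrt{5} \approx 16447.0$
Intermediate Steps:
$h = 2 \sqrt{5}$ ($h = \sqrt{20} = 2 \sqrt{5} \approx 4.4721$)
$F{\left(c \right)} = - 6 \sqrt{5}$ ($F{\left(c \right)} = - 3 \cdot 2 \sqrt{5} = - 6 \sqrt{5}$)
$t = -1$ ($t = -5 - -4 = -5 + 4 = -1$)
$X{\left(m \right)} = -3 + m$ ($X{\left(m \right)} = -2 + \left(\left(0 + m\right) - 1\right) = -2 + \left(m - 1\right) = -2 + \left(-1 + m\right) = -3 + m$)
$\left(F{\left(-14 \right)} + 219\right) X{\left(83 \right)} = \left(- 6 \sqrt{5} + 219\right) \left(-3 + 83\right) = \left(219 - 6 \sqrt{5}\right) 80 = 17520 - 480 \sqrt{5}$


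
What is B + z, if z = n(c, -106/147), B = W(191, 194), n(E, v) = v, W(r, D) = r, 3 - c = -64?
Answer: 27971/147 ≈ 190.28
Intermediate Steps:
c = 67 (c = 3 - 1*(-64) = 3 + 64 = 67)
B = 191
z = -106/147 ≈ -0.72109
B + z = 191 - 106/147 = 27971/147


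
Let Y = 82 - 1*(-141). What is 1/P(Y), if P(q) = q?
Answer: 1/223 ≈ 0.0044843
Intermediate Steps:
Y = 223 (Y = 82 + 141 = 223)
1/P(Y) = 1/223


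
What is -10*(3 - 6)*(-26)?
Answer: -780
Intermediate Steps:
-10*(3 - 6)*(-26) = -10*(-3)*(-26) = 30*(-26) = -780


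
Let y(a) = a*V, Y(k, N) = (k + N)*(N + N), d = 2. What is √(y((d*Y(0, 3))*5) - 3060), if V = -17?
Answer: 6*I*√170 ≈ 78.23*I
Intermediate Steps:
Y(k, N) = 2*N*(N + k) (Y(k, N) = (N + k)*(2*N) = 2*N*(N + k))
y(a) = -17*a (y(a) = a*(-17) = -17*a)
√(y((d*Y(0, 3))*5) - 3060) = √(-17*2*(2*3*(3 + 0))*5 - 3060) = √(-17*2*(2*3*3)*5 - 3060) = √(-17*2*18*5 - 3060) = √(-612*5 - 3060) = √(-17*180 - 3060) = √(-3060 - 3060) = √(-6120) = 6*I*√170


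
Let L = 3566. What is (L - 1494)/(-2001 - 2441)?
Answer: -1036/2221 ≈ -0.46646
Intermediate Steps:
(L - 1494)/(-2001 - 2441) = (3566 - 1494)/(-2001 - 2441) = 2072/(-4442) = 2072*(-1/4442) = -1036/2221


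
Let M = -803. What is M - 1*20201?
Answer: -21004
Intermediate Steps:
M - 1*20201 = -803 - 1*20201 = -803 - 20201 = -21004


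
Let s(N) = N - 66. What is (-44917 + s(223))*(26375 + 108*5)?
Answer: -1204715400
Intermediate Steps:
s(N) = -66 + N
(-44917 + s(223))*(26375 + 108*5) = (-44917 + (-66 + 223))*(26375 + 108*5) = (-44917 + 157)*(26375 + 540) = -44760*26915 = -1204715400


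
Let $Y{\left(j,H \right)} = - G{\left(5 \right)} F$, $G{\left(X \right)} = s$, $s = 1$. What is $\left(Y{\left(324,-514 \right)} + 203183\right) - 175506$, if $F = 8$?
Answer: $27669$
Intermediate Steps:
$G{\left(X \right)} = 1$
$Y{\left(j,H \right)} = -8$ ($Y{\left(j,H \right)} = \left(-1\right) 1 \cdot 8 = \left(-1\right) 8 = -8$)
$\left(Y{\left(324,-514 \right)} + 203183\right) - 175506 = \left(-8 + 203183\right) - 175506 = 203175 - 175506 = 27669$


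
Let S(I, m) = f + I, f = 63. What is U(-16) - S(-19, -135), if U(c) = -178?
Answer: -222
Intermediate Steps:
S(I, m) = 63 + I
U(-16) - S(-19, -135) = -178 - (63 - 19) = -178 - 1*44 = -178 - 44 = -222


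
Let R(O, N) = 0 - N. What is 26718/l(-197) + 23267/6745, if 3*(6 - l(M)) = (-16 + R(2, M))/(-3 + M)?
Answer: 5695564133/1342255 ≈ 4243.3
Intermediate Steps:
R(O, N) = -N
l(M) = 6 - (-16 - M)/(3*(-3 + M))
26718/l(-197) + 23267/6745 = 26718/((19*(-2 - 197)/(3*(-3 - 197)))) + 23267/6745 = 26718/(((19/3)*(-199)/(-200))) + 23267*(1/6745) = 26718/(((19/3)*(-1/200)*(-199))) + 23267/6745 = 26718/(3781/600) + 23267/6745 = 26718*(600/3781) + 23267/6745 = 16030800/3781 + 23267/6745 = 5695564133/1342255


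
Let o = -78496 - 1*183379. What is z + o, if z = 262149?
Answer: 274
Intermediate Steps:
o = -261875 (o = -78496 - 183379 = -261875)
z + o = 262149 - 261875 = 274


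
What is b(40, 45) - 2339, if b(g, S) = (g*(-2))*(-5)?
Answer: -1939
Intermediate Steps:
b(g, S) = 10*g (b(g, S) = -2*g*(-5) = 10*g)
b(40, 45) - 2339 = 10*40 - 2339 = 400 - 2339 = -1939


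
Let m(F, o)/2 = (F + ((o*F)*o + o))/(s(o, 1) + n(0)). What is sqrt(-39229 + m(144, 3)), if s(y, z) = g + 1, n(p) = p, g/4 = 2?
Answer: 5*I*sqrt(14007)/3 ≈ 197.25*I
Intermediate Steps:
g = 8 (g = 4*2 = 8)
s(y, z) = 9 (s(y, z) = 8 + 1 = 9)
m(F, o) = 2*F/9 + 2*o/9 + 2*F*o**2/9 (m(F, o) = 2*((F + ((o*F)*o + o))/(9 + 0)) = 2*((F + ((F*o)*o + o))/9) = 2*((F + (F*o**2 + o))*(1/9)) = 2*((F + (o + F*o**2))*(1/9)) = 2*((F + o + F*o**2)*(1/9)) = 2*(F/9 + o/9 + F*o**2/9) = 2*F/9 + 2*o/9 + 2*F*o**2/9)
sqrt(-39229 + m(144, 3)) = sqrt(-39229 + ((2/9)*144 + (2/9)*3 + (2/9)*144*3**2)) = sqrt(-39229 + (32 + 2/3 + (2/9)*144*9)) = sqrt(-39229 + (32 + 2/3 + 288)) = sqrt(-39229 + 962/3) = sqrt(-116725/3) = 5*I*sqrt(14007)/3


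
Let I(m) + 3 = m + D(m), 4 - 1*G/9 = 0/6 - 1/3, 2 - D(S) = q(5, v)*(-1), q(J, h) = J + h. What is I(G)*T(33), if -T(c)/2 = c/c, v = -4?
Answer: -78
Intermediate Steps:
T(c) = -2 (T(c) = -2*c/c = -2*1 = -2)
D(S) = 3 (D(S) = 2 - (5 - 4)*(-1) = 2 - (-1) = 2 - 1*(-1) = 2 + 1 = 3)
G = 39 (G = 36 - 9*(0/6 - 1/3) = 36 - 9*(0*(⅙) - 1*⅓) = 36 - 9*(0 - ⅓) = 36 - 9*(-⅓) = 36 + 3 = 39)
I(m) = m (I(m) = -3 + (m + 3) = -3 + (3 + m) = m)
I(G)*T(33) = 39*(-2) = -78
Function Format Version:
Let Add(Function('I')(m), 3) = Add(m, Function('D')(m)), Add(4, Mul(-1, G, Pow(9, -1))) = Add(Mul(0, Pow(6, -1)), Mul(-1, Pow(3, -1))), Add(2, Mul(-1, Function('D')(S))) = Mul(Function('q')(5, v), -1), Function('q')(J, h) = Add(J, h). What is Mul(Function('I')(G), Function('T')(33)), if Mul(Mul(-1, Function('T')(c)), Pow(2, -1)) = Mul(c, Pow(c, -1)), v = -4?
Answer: -78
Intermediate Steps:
Function('T')(c) = -2 (Function('T')(c) = Mul(-2, Mul(c, Pow(c, -1))) = Mul(-2, 1) = -2)
Function('D')(S) = 3 (Function('D')(S) = Add(2, Mul(-1, Mul(Add(5, -4), -1))) = Add(2, Mul(-1, Mul(1, -1))) = Add(2, Mul(-1, -1)) = Add(2, 1) = 3)
G = 39 (G = Add(36, Mul(-9, Add(Mul(0, Pow(6, -1)), Mul(-1, Pow(3, -1))))) = Add(36, Mul(-9, Add(Mul(0, Rational(1, 6)), Mul(-1, Rational(1, 3))))) = Add(36, Mul(-9, Add(0, Rational(-1, 3)))) = Add(36, Mul(-9, Rational(-1, 3))) = Add(36, 3) = 39)
Function('I')(m) = m (Function('I')(m) = Add(-3, Add(m, 3)) = Add(-3, Add(3, m)) = m)
Mul(Function('I')(G), Function('T')(33)) = Mul(39, -2) = -78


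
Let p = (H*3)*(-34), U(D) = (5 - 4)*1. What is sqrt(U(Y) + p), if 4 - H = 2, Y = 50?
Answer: I*sqrt(203) ≈ 14.248*I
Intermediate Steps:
U(D) = 1 (U(D) = 1*1 = 1)
H = 2 (H = 4 - 1*2 = 4 - 2 = 2)
p = -204 (p = (2*3)*(-34) = 6*(-34) = -204)
sqrt(U(Y) + p) = sqrt(1 - 204) = sqrt(-203) = I*sqrt(203)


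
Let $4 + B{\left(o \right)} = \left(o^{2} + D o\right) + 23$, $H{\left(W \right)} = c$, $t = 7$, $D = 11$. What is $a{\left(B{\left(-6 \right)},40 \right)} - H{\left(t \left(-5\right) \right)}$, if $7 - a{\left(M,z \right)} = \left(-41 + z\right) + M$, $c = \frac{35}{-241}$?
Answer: $\frac{4614}{241} \approx 19.145$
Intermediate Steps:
$c = - \frac{35}{241}$ ($c = 35 \left(- \frac{1}{241}\right) = - \frac{35}{241} \approx -0.14523$)
$H{\left(W \right)} = - \frac{35}{241}$
$B{\left(o \right)} = 19 + o^{2} + 11 o$ ($B{\left(o \right)} = -4 + \left(\left(o^{2} + 11 o\right) + 23\right) = -4 + \left(23 + o^{2} + 11 o\right) = 19 + o^{2} + 11 o$)
$a{\left(M,z \right)} = 48 - M - z$ ($a{\left(M,z \right)} = 7 - \left(\left(-41 + z\right) + M\right) = 7 - \left(-41 + M + z\right) = 48 - M - z$)
$a{\left(B{\left(-6 \right)},40 \right)} - H{\left(t \left(-5\right) \right)} = \left(48 - \left(19 + \left(-6\right)^{2} + 11 \left(-6\right)\right) - 40\right) - - \frac{35}{241} = \left(48 - \left(19 + 36 - 66\right) - 40\right) + \frac{35}{241} = \left(48 - -11 - 40\right) + \frac{35}{241} = \left(48 + 11 - 40\right) + \frac{35}{241} = 19 + \frac{35}{241} = \frac{4614}{241}$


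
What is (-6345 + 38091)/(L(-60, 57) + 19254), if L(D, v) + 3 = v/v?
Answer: 15873/9626 ≈ 1.6490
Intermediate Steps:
L(D, v) = -2 (L(D, v) = -3 + v/v = -3 + 1 = -2)
(-6345 + 38091)/(L(-60, 57) + 19254) = (-6345 + 38091)/(-2 + 19254) = 31746/19252 = 31746*(1/19252) = 15873/9626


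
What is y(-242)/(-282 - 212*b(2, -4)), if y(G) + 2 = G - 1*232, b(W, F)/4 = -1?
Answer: -238/283 ≈ -0.84099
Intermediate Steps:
b(W, F) = -4 (b(W, F) = 4*(-1) = -4)
y(G) = -234 + G (y(G) = -2 + (G - 1*232) = -2 + (G - 232) = -2 + (-232 + G) = -234 + G)
y(-242)/(-282 - 212*b(2, -4)) = (-234 - 242)/(-282 - 212*(-4)) = -476/(-282 + 848) = -476/566 = -476*1/566 = -238/283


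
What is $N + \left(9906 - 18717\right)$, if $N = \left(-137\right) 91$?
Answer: $-21278$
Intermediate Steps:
$N = -12467$
$N + \left(9906 - 18717\right) = -12467 + \left(9906 - 18717\right) = -12467 - 8811 = -21278$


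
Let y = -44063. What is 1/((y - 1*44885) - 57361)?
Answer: -1/146309 ≈ -6.8349e-6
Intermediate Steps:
1/((y - 1*44885) - 57361) = 1/((-44063 - 1*44885) - 57361) = 1/((-44063 - 44885) - 57361) = 1/(-88948 - 57361) = 1/(-146309) = -1/146309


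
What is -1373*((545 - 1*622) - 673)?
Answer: 1029750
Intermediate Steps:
-1373*((545 - 1*622) - 673) = -1373*((545 - 622) - 673) = -1373*(-77 - 673) = -1373*(-750) = 1029750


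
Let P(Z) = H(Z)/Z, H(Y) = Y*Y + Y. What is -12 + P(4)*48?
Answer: 228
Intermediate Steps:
H(Y) = Y + Y² (H(Y) = Y² + Y = Y + Y²)
P(Z) = 1 + Z (P(Z) = (Z*(1 + Z))/Z = 1 + Z)
-12 + P(4)*48 = -12 + (1 + 4)*48 = -12 + 5*48 = -12 + 240 = 228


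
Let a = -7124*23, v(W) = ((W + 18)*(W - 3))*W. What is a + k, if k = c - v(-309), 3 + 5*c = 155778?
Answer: 27922031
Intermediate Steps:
c = 31155 (c = -⅗ + (⅕)*155778 = -⅗ + 155778/5 = 31155)
v(W) = W*(-3 + W)*(18 + W) (v(W) = ((18 + W)*(-3 + W))*W = ((-3 + W)*(18 + W))*W = W*(-3 + W)*(18 + W))
a = -163852
k = 28085883 (k = 31155 - (-309)*(-54 + (-309)² + 15*(-309)) = 31155 - (-309)*(-54 + 95481 - 4635) = 31155 - (-309)*90792 = 31155 - 1*(-28054728) = 31155 + 28054728 = 28085883)
a + k = -163852 + 28085883 = 27922031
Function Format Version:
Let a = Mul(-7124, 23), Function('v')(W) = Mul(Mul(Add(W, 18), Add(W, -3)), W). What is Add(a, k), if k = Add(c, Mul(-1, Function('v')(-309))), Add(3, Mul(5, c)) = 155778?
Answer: 27922031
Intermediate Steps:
c = 31155 (c = Add(Rational(-3, 5), Mul(Rational(1, 5), 155778)) = Add(Rational(-3, 5), Rational(155778, 5)) = 31155)
Function('v')(W) = Mul(W, Add(-3, W), Add(18, W)) (Function('v')(W) = Mul(Mul(Add(18, W), Add(-3, W)), W) = Mul(Mul(Add(-3, W), Add(18, W)), W) = Mul(W, Add(-3, W), Add(18, W)))
a = -163852
k = 28085883 (k = Add(31155, Mul(-1, Mul(-309, Add(-54, Pow(-309, 2), Mul(15, -309))))) = Add(31155, Mul(-1, Mul(-309, Add(-54, 95481, -4635)))) = Add(31155, Mul(-1, Mul(-309, 90792))) = Add(31155, Mul(-1, -28054728)) = Add(31155, 28054728) = 28085883)
Add(a, k) = Add(-163852, 28085883) = 27922031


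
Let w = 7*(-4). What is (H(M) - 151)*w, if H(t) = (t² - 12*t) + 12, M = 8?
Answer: 4788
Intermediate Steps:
w = -28
H(t) = 12 + t² - 12*t
(H(M) - 151)*w = ((12 + 8² - 12*8) - 151)*(-28) = ((12 + 64 - 96) - 151)*(-28) = (-20 - 151)*(-28) = -171*(-28) = 4788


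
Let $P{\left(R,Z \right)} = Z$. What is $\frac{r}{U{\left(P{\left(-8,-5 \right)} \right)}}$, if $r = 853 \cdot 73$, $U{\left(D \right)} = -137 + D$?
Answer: $- \frac{62269}{142} \approx -438.51$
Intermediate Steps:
$r = 62269$
$\frac{r}{U{\left(P{\left(-8,-5 \right)} \right)}} = \frac{62269}{-137 - 5} = \frac{62269}{-142} = 62269 \left(- \frac{1}{142}\right) = - \frac{62269}{142}$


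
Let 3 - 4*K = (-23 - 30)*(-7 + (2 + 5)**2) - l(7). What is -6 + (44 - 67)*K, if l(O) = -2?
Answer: -51245/4 ≈ -12811.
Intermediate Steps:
K = 2227/4 (K = 3/4 - ((-23 - 30)*(-7 + (2 + 5)**2) - 1*(-2))/4 = 3/4 - (-53*(-7 + 7**2) + 2)/4 = 3/4 - (-53*(-7 + 49) + 2)/4 = 3/4 - (-53*42 + 2)/4 = 3/4 - (-2226 + 2)/4 = 3/4 - 1/4*(-2224) = 3/4 + 556 = 2227/4 ≈ 556.75)
-6 + (44 - 67)*K = -6 + (44 - 67)*(2227/4) = -6 - 23*2227/4 = -6 - 51221/4 = -51245/4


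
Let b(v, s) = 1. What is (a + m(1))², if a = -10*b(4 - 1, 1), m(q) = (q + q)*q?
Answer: 64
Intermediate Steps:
m(q) = 2*q² (m(q) = (2*q)*q = 2*q²)
a = -10 (a = -10*1 = -10)
(a + m(1))² = (-10 + 2*1²)² = (-10 + 2*1)² = (-10 + 2)² = (-8)² = 64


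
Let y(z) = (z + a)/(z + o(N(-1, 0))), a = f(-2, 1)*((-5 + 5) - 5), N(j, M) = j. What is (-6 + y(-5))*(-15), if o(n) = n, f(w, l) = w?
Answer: 205/2 ≈ 102.50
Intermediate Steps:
a = 10 (a = -2*((-5 + 5) - 5) = -2*(0 - 5) = -2*(-5) = 10)
y(z) = (10 + z)/(-1 + z) (y(z) = (z + 10)/(z - 1) = (10 + z)/(-1 + z))
(-6 + y(-5))*(-15) = (-6 + (10 - 5)/(-1 - 5))*(-15) = (-6 + 5/(-6))*(-15) = (-6 - ⅙*5)*(-15) = (-6 - ⅚)*(-15) = -41/6*(-15) = 205/2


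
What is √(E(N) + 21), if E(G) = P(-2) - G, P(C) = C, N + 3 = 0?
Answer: √22 ≈ 4.6904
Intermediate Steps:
N = -3 (N = -3 + 0 = -3)
E(G) = -2 - G
√(E(N) + 21) = √((-2 - 1*(-3)) + 21) = √((-2 + 3) + 21) = √(1 + 21) = √22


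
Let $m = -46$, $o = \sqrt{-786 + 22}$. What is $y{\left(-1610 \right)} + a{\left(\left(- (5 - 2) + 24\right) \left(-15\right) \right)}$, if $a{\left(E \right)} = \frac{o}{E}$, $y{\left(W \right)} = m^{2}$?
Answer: $2116 - \frac{2 i \sqrt{191}}{315} \approx 2116.0 - 0.087748 i$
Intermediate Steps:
$o = 2 i \sqrt{191}$ ($o = \sqrt{-764} = 2 i \sqrt{191} \approx 27.641 i$)
$y{\left(W \right)} = 2116$ ($y{\left(W \right)} = \left(-46\right)^{2} = 2116$)
$a{\left(E \right)} = \frac{2 i \sqrt{191}}{E}$
$y{\left(-1610 \right)} + a{\left(\left(- (5 - 2) + 24\right) \left(-15\right) \right)} = 2116 + \frac{2 i \sqrt{191}}{\left(- (5 - 2) + 24\right) \left(-15\right)} = 2116 + \frac{2 i \sqrt{191}}{\left(\left(-1\right) 3 + 24\right) \left(-15\right)} = 2116 + \frac{2 i \sqrt{191}}{\left(-3 + 24\right) \left(-15\right)} = 2116 + \frac{2 i \sqrt{191}}{21 \left(-15\right)} = 2116 + \frac{2 i \sqrt{191}}{-315} = 2116 + 2 i \sqrt{191} \left(- \frac{1}{315}\right) = 2116 - \frac{2 i \sqrt{191}}{315}$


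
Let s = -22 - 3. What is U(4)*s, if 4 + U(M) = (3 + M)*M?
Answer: -600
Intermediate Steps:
U(M) = -4 + M*(3 + M) (U(M) = -4 + (3 + M)*M = -4 + M*(3 + M))
s = -25
U(4)*s = (-4 + 4² + 3*4)*(-25) = (-4 + 16 + 12)*(-25) = 24*(-25) = -600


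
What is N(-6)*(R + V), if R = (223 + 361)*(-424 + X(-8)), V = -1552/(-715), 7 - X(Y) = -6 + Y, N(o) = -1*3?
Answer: 504825384/715 ≈ 7.0605e+5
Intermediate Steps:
N(o) = -3
X(Y) = 13 - Y (X(Y) = 7 - (-6 + Y) = 7 + (6 - Y) = 13 - Y)
V = 1552/715 (V = -1552*(-1/715) = 1552/715 ≈ 2.1706)
R = -235352 (R = (223 + 361)*(-424 + (13 - 1*(-8))) = 584*(-424 + (13 + 8)) = 584*(-424 + 21) = 584*(-403) = -235352)
N(-6)*(R + V) = -3*(-235352 + 1552/715) = -3*(-168275128/715) = 504825384/715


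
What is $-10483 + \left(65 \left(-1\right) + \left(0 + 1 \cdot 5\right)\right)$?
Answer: $-10543$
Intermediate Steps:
$-10483 + \left(65 \left(-1\right) + \left(0 + 1 \cdot 5\right)\right) = -10483 + \left(-65 + \left(0 + 5\right)\right) = -10483 + \left(-65 + 5\right) = -10483 - 60 = -10543$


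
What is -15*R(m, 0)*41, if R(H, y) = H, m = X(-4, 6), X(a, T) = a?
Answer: 2460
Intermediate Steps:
m = -4
-15*R(m, 0)*41 = -15*(-4)*41 = 60*41 = 2460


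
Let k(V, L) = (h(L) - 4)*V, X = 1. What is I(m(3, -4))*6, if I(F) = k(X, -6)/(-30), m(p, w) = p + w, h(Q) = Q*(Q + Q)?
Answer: -68/5 ≈ -13.600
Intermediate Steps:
h(Q) = 2*Q² (h(Q) = Q*(2*Q) = 2*Q²)
k(V, L) = V*(-4 + 2*L²) (k(V, L) = (2*L² - 4)*V = (-4 + 2*L²)*V = V*(-4 + 2*L²))
I(F) = -34/15 (I(F) = (2*1*(-2 + (-6)²))/(-30) = (2*1*(-2 + 36))*(-1/30) = (2*1*34)*(-1/30) = 68*(-1/30) = -34/15)
I(m(3, -4))*6 = -34/15*6 = -68/5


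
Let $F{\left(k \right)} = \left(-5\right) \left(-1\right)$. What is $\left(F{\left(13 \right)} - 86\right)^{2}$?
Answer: $6561$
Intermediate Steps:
$F{\left(k \right)} = 5$
$\left(F{\left(13 \right)} - 86\right)^{2} = \left(5 - 86\right)^{2} = \left(-81\right)^{2} = 6561$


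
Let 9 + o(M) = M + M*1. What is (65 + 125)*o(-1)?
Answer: -2090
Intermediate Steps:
o(M) = -9 + 2*M (o(M) = -9 + (M + M*1) = -9 + (M + M) = -9 + 2*M)
(65 + 125)*o(-1) = (65 + 125)*(-9 + 2*(-1)) = 190*(-9 - 2) = 190*(-11) = -2090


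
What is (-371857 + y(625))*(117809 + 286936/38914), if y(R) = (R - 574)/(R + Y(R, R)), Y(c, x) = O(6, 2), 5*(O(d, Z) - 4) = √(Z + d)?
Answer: -8431373815255877975514/192449517769 - 1169100122310*√2/192449517769 ≈ -4.3811e+10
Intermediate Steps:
O(d, Z) = 4 + √(Z + d)/5
Y(c, x) = 4 + 2*√2/5 (Y(c, x) = 4 + √(2 + 6)/5 = 4 + √8/5 = 4 + (2*√2)/5 = 4 + 2*√2/5)
y(R) = (-574 + R)/(4 + R + 2*√2/5) (y(R) = (R - 574)/(R + (4 + 2*√2/5)) = (-574 + R)/(4 + R + 2*√2/5))
(-371857 + y(625))*(117809 + 286936/38914) = (-371857 + 5*(-574 + 625)/(20 + 2*√2 + 5*625))*(117809 + 286936/38914) = (-371857 + 5*51/(20 + 2*√2 + 3125))*(117809 + 286936*(1/38914)) = (-371857 + 5*51/(3145 + 2*√2))*(117809 + 143468/19457) = (-371857 + 255/(3145 + 2*√2))*(2292353181/19457) = -852427576827117/19457 + 584550061155/(19457*(3145 + 2*√2))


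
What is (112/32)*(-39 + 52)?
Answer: 91/2 ≈ 45.500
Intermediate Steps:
(112/32)*(-39 + 52) = (112*(1/32))*13 = (7/2)*13 = 91/2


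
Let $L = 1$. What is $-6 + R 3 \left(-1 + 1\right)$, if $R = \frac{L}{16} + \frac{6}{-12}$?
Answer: $-6$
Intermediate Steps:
$R = - \frac{7}{16}$ ($R = 1 \cdot \frac{1}{16} + \frac{6}{-12} = 1 \cdot \frac{1}{16} + 6 \left(- \frac{1}{12}\right) = \frac{1}{16} - \frac{1}{2} = - \frac{7}{16} \approx -0.4375$)
$-6 + R 3 \left(-1 + 1\right) = -6 - \frac{7 \cdot 3 \left(-1 + 1\right)}{16} = -6 - \frac{7 \cdot 3 \cdot 0}{16} = -6 - 0 = -6 + 0 = -6$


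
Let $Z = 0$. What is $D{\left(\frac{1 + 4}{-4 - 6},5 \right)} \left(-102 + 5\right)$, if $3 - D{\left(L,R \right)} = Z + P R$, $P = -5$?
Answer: $-2716$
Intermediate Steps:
$D{\left(L,R \right)} = 3 + 5 R$ ($D{\left(L,R \right)} = 3 - \left(0 - 5 R\right) = 3 - - 5 R = 3 + 5 R$)
$D{\left(\frac{1 + 4}{-4 - 6},5 \right)} \left(-102 + 5\right) = \left(3 + 5 \cdot 5\right) \left(-102 + 5\right) = \left(3 + 25\right) \left(-97\right) = 28 \left(-97\right) = -2716$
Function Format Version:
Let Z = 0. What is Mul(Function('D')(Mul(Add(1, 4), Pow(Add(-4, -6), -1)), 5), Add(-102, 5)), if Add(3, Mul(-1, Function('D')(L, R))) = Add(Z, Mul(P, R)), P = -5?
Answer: -2716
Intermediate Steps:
Function('D')(L, R) = Add(3, Mul(5, R)) (Function('D')(L, R) = Add(3, Mul(-1, Add(0, Mul(-5, R)))) = Add(3, Mul(-1, Mul(-5, R))) = Add(3, Mul(5, R)))
Mul(Function('D')(Mul(Add(1, 4), Pow(Add(-4, -6), -1)), 5), Add(-102, 5)) = Mul(Add(3, Mul(5, 5)), Add(-102, 5)) = Mul(Add(3, 25), -97) = Mul(28, -97) = -2716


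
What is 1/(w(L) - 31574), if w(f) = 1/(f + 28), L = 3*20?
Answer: -88/2778511 ≈ -3.1672e-5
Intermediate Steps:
L = 60
w(f) = 1/(28 + f)
1/(w(L) - 31574) = 1/(1/(28 + 60) - 31574) = 1/(1/88 - 31574) = 1/(-2778511/88) = -88/2778511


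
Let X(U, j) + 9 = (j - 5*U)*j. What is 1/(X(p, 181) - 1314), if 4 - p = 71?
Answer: 1/92073 ≈ 1.0861e-5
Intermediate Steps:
p = -67 (p = 4 - 1*71 = 4 - 71 = -67)
X(U, j) = -9 + j*(j - 5*U) (X(U, j) = -9 + (j - 5*U)*j = -9 + j*(j - 5*U))
1/(X(p, 181) - 1314) = 1/((-9 + 181**2 - 5*(-67)*181) - 1314) = 1/((-9 + 32761 + 60635) - 1314) = 1/(93387 - 1314) = 1/92073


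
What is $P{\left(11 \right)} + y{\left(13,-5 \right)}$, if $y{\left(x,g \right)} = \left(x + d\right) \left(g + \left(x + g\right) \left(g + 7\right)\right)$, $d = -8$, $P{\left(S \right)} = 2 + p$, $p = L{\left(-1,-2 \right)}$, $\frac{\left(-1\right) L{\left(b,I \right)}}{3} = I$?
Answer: $63$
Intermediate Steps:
$L{\left(b,I \right)} = - 3 I$
$p = 6$ ($p = \left(-3\right) \left(-2\right) = 6$)
$P{\left(S \right)} = 8$ ($P{\left(S \right)} = 2 + 6 = 8$)
$y{\left(x,g \right)} = \left(-8 + x\right) \left(g + \left(7 + g\right) \left(g + x\right)\right)$ ($y{\left(x,g \right)} = \left(x - 8\right) \left(g + \left(x + g\right) \left(g + 7\right)\right) = \left(-8 + x\right) \left(g + \left(g + x\right) \left(7 + g\right)\right) = \left(-8 + x\right) \left(g + \left(7 + g\right) \left(g + x\right)\right)$)
$P{\left(11 \right)} + y{\left(13,-5 \right)} = 8 - \left(408 - 338 - 125\right) = 8 + \left(320 - 728 - 200 + 7 \cdot 169 - 845 + 13 \cdot 25\right) = 8 + \left(320 - 728 - 200 + 1183 - 845 + 325\right) = 8 + 55 = 63$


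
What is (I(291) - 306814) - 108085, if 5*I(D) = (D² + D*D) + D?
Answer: -1904842/5 ≈ -3.8097e+5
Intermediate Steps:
I(D) = D/5 + 2*D²/5 (I(D) = ((D² + D*D) + D)/5 = ((D² + D²) + D)/5 = (2*D² + D)/5 = (D + 2*D²)/5 = D/5 + 2*D²/5)
(I(291) - 306814) - 108085 = ((⅕)*291*(1 + 2*291) - 306814) - 108085 = ((⅕)*291*(1 + 582) - 306814) - 108085 = ((⅕)*291*583 - 306814) - 108085 = (169653/5 - 306814) - 108085 = -1364417/5 - 108085 = -1904842/5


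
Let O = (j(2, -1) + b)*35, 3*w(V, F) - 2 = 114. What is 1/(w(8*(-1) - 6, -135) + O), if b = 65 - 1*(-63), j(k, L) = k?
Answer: 3/13766 ≈ 0.00021793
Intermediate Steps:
b = 128 (b = 65 + 63 = 128)
w(V, F) = 116/3 (w(V, F) = ⅔ + (⅓)*114 = ⅔ + 38 = 116/3)
O = 4550 (O = (2 + 128)*35 = 130*35 = 4550)
1/(w(8*(-1) - 6, -135) + O) = 1/(116/3 + 4550) = 1/(13766/3) = 3/13766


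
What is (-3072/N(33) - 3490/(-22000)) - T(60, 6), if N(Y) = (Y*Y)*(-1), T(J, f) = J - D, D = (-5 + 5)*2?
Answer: -4139683/72600 ≈ -57.020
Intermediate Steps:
D = 0 (D = 0*2 = 0)
T(J, f) = J (T(J, f) = J - 1*0 = J + 0 = J)
N(Y) = -Y² (N(Y) = Y²*(-1) = -Y²)
(-3072/N(33) - 3490/(-22000)) - T(60, 6) = (-3072/((-1*33²)) - 3490/(-22000)) - 1*60 = (-3072/((-1*1089)) - 3490*(-1/22000)) - 60 = (-3072/(-1089) + 349/2200) - 60 = (-3072*(-1/1089) + 349/2200) - 60 = (1024/363 + 349/2200) - 60 = 216317/72600 - 60 = -4139683/72600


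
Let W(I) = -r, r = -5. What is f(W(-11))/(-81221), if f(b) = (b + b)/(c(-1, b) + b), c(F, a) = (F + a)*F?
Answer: -10/81221 ≈ -0.00012312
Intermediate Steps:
W(I) = 5 (W(I) = -1*(-5) = 5)
c(F, a) = F*(F + a)
f(b) = 2*b (f(b) = (b + b)/(-(-1 + b) + b) = (2*b)/((1 - b) + b) = (2*b)/1 = (2*b)*1 = 2*b)
f(W(-11))/(-81221) = (2*5)/(-81221) = 10*(-1/81221) = -10/81221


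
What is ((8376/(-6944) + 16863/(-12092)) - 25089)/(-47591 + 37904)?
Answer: 5486621429/2118194939 ≈ 2.5902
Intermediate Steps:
((8376/(-6944) + 16863/(-12092)) - 25089)/(-47591 + 37904) = ((8376*(-1/6944) + 16863*(-1/12092)) - 25089)/(-9687) = ((-1047/868 - 16863/12092) - 25089)*(-1/9687) = (-1706088/655991 - 25089)*(-1/9687) = -16459864287/655991*(-1/9687) = 5486621429/2118194939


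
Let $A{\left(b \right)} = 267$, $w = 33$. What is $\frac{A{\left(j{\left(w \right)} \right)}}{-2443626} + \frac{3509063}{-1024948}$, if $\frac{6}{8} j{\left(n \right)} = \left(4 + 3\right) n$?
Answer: $- \frac{1429185207259}{417431596908} \approx -3.4238$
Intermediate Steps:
$j{\left(n \right)} = \frac{28 n}{3}$ ($j{\left(n \right)} = \frac{4 \left(4 + 3\right) n}{3} = \frac{4 \cdot 7 n}{3} = \frac{28 n}{3}$)
$\frac{A{\left(j{\left(w \right)} \right)}}{-2443626} + \frac{3509063}{-1024948} = \frac{267}{-2443626} + \frac{3509063}{-1024948} = 267 \left(- \frac{1}{2443626}\right) + 3509063 \left(- \frac{1}{1024948}\right) = - \frac{89}{814542} - \frac{3509063}{1024948} = - \frac{1429185207259}{417431596908}$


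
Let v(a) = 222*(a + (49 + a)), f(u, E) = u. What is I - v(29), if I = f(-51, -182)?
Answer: -23805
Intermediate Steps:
I = -51
v(a) = 10878 + 444*a (v(a) = 222*(49 + 2*a) = 10878 + 444*a)
I - v(29) = -51 - (10878 + 444*29) = -51 - (10878 + 12876) = -51 - 1*23754 = -51 - 23754 = -23805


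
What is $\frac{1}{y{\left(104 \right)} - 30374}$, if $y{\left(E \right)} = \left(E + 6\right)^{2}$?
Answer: $- \frac{1}{18274} \approx -5.4723 \cdot 10^{-5}$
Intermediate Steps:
$y{\left(E \right)} = \left(6 + E\right)^{2}$
$\frac{1}{y{\left(104 \right)} - 30374} = \frac{1}{\left(6 + 104\right)^{2} - 30374} = \frac{1}{110^{2} - 30374} = \frac{1}{12100 - 30374} = \frac{1}{-18274} = - \frac{1}{18274}$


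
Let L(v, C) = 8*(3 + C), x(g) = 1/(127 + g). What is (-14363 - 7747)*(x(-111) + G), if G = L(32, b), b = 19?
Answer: -31141935/8 ≈ -3.8927e+6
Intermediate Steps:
L(v, C) = 24 + 8*C
G = 176 (G = 24 + 8*19 = 24 + 152 = 176)
(-14363 - 7747)*(x(-111) + G) = (-14363 - 7747)*(1/(127 - 111) + 176) = -22110*(1/16 + 176) = -22110*2817/16 = -31141935/8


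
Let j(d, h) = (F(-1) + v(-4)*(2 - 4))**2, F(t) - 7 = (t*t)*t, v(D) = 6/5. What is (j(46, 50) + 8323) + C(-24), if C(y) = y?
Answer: 207799/25 ≈ 8312.0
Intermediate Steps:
v(D) = 6/5 (v(D) = 6*(1/5) = 6/5)
F(t) = 7 + t**3 (F(t) = 7 + (t*t)*t = 7 + t**2*t = 7 + t**3)
j(d, h) = 324/25 (j(d, h) = ((7 + (-1)**3) + 6*(2 - 4)/5)**2 = ((7 - 1) + (6/5)*(-2))**2 = (6 - 12/5)**2 = (18/5)**2 = 324/25)
(j(46, 50) + 8323) + C(-24) = (324/25 + 8323) - 24 = 208399/25 - 24 = 207799/25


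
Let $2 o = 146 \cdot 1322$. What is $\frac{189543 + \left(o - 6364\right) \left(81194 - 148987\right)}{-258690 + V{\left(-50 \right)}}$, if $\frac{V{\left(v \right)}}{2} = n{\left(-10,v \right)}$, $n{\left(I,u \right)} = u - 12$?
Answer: $\frac{6110807063}{258814} \approx 23611.0$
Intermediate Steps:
$n{\left(I,u \right)} = -12 + u$ ($n{\left(I,u \right)} = u - 12 = -12 + u$)
$o = 96506$ ($o = \frac{146 \cdot 1322}{2} = \frac{1}{2} \cdot 193012 = 96506$)
$V{\left(v \right)} = -24 + 2 v$ ($V{\left(v \right)} = 2 \left(-12 + v\right) = -24 + 2 v$)
$\frac{189543 + \left(o - 6364\right) \left(81194 - 148987\right)}{-258690 + V{\left(-50 \right)}} = \frac{189543 + \left(96506 - 6364\right) \left(81194 - 148987\right)}{-258690 + \left(-24 + 2 \left(-50\right)\right)} = \frac{189543 + 90142 \left(-67793\right)}{-258690 - 124} = \frac{189543 - 6110996606}{-258690 - 124} = - \frac{6110807063}{-258814} = \left(-6110807063\right) \left(- \frac{1}{258814}\right) = \frac{6110807063}{258814}$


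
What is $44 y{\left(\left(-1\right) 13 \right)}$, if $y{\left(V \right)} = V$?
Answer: $-572$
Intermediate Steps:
$44 y{\left(\left(-1\right) 13 \right)} = 44 \left(\left(-1\right) 13\right) = 44 \left(-13\right) = -572$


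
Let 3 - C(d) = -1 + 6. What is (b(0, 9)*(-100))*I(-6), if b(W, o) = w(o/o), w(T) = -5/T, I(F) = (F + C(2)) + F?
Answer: -7000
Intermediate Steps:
C(d) = -2 (C(d) = 3 - (-1 + 6) = 3 - 1*5 = 3 - 5 = -2)
I(F) = -2 + 2*F (I(F) = (F - 2) + F = (-2 + F) + F = -2 + 2*F)
b(W, o) = -5 (b(W, o) = -5/(o/o) = -5/1 = -5*1 = -5)
(b(0, 9)*(-100))*I(-6) = (-5*(-100))*(-2 + 2*(-6)) = 500*(-2 - 12) = 500*(-14) = -7000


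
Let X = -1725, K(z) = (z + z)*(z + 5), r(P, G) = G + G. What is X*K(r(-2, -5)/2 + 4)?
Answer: 13800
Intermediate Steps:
r(P, G) = 2*G
K(z) = 2*z*(5 + z) (K(z) = (2*z)*(5 + z) = 2*z*(5 + z))
X*K(r(-2, -5)/2 + 4) = -3450*((2*(-5))/2 + 4)*(5 + ((2*(-5))/2 + 4)) = -3450*(-10*½ + 4)*(5 + (-10*½ + 4)) = -3450*(-5 + 4)*(5 + (-5 + 4)) = -3450*(-1)*(5 - 1) = -3450*(-1)*4 = -1725*(-8) = 13800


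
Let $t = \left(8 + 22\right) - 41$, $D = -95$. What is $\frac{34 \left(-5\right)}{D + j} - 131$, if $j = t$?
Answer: $- \frac{6858}{53} \approx -129.4$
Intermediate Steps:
$t = -11$ ($t = 30 - 41 = -11$)
$j = -11$
$\frac{34 \left(-5\right)}{D + j} - 131 = \frac{34 \left(-5\right)}{-95 - 11} - 131 = - \frac{170}{-106} - 131 = \left(-170\right) \left(- \frac{1}{106}\right) - 131 = \frac{85}{53} - 131 = - \frac{6858}{53}$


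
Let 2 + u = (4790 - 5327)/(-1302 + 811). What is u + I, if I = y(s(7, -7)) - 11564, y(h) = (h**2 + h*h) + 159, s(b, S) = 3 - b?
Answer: -5584588/491 ≈ -11374.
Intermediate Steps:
y(h) = 159 + 2*h**2 (y(h) = (h**2 + h**2) + 159 = 2*h**2 + 159 = 159 + 2*h**2)
u = -445/491 (u = -2 + (4790 - 5327)/(-1302 + 811) = -2 - 537/(-491) = -2 - 537*(-1/491) = -2 + 537/491 = -445/491 ≈ -0.90631)
I = -11373 (I = (159 + 2*(3 - 1*7)**2) - 11564 = (159 + 2*(3 - 7)**2) - 11564 = (159 + 2*(-4)**2) - 11564 = (159 + 2*16) - 11564 = (159 + 32) - 11564 = 191 - 11564 = -11373)
u + I = -445/491 - 11373 = -5584588/491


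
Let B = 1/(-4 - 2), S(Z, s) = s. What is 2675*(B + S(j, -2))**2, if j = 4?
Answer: 452075/36 ≈ 12558.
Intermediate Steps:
B = -1/6 (B = 1/(-6) = -1/6 ≈ -0.16667)
2675*(B + S(j, -2))**2 = 2675*(-1/6 - 2)**2 = 2675*(-13/6)**2 = 2675*(169/36) = 452075/36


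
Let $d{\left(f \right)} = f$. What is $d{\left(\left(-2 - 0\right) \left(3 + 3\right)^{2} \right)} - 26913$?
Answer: $-26985$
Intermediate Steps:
$d{\left(\left(-2 - 0\right) \left(3 + 3\right)^{2} \right)} - 26913 = \left(-2 - 0\right) \left(3 + 3\right)^{2} - 26913 = \left(-2 + 0\right) 6^{2} - 26913 = \left(-2\right) 36 - 26913 = -72 - 26913 = -26985$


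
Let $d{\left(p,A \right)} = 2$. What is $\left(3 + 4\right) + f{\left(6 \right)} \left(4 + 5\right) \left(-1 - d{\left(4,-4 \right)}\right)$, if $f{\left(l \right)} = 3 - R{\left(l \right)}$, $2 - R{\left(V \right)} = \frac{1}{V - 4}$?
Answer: $- \frac{67}{2} \approx -33.5$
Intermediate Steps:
$R{\left(V \right)} = 2 - \frac{1}{-4 + V}$ ($R{\left(V \right)} = 2 - \frac{1}{V - 4} = 2 - \frac{1}{-4 + V}$)
$f{\left(l \right)} = 3 - \frac{-9 + 2 l}{-4 + l}$
$\left(3 + 4\right) + f{\left(6 \right)} \left(4 + 5\right) \left(-1 - d{\left(4,-4 \right)}\right) = \left(3 + 4\right) + \frac{-3 + 6}{-4 + 6} \left(4 + 5\right) \left(-1 - 2\right) = 7 + \frac{1}{2} \cdot 3 \cdot 9 \left(-1 - 2\right) = 7 + \frac{1}{2} \cdot 3 \cdot 9 \left(-3\right) = 7 + \frac{3}{2} \cdot 9 \left(-3\right) = 7 + \frac{27}{2} \left(-3\right) = 7 - \frac{81}{2} = - \frac{67}{2}$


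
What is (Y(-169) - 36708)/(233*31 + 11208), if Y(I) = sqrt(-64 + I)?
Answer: -5244/2633 + I*sqrt(233)/18431 ≈ -1.9916 + 0.00082819*I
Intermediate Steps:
(Y(-169) - 36708)/(233*31 + 11208) = (sqrt(-64 - 169) - 36708)/(233*31 + 11208) = (sqrt(-233) - 36708)/(7223 + 11208) = (I*sqrt(233) - 36708)/18431 = (-36708 + I*sqrt(233))*(1/18431) = -5244/2633 + I*sqrt(233)/18431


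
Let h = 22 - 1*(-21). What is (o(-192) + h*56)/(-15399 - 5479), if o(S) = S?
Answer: -1108/10439 ≈ -0.10614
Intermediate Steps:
h = 43 (h = 22 + 21 = 43)
(o(-192) + h*56)/(-15399 - 5479) = (-192 + 43*56)/(-15399 - 5479) = (-192 + 2408)/(-20878) = 2216*(-1/20878) = -1108/10439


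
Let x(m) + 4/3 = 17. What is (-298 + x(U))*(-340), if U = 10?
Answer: 287980/3 ≈ 95993.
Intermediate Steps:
x(m) = 47/3 (x(m) = -4/3 + 17 = 47/3)
(-298 + x(U))*(-340) = (-298 + 47/3)*(-340) = -847/3*(-340) = 287980/3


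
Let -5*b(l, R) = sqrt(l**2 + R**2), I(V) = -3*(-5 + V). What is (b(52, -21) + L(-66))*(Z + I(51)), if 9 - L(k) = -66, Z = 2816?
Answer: 200850 - 2678*sqrt(3145)/5 ≈ 1.7081e+5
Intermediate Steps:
I(V) = 15 - 3*V
L(k) = 75 (L(k) = 9 - 1*(-66) = 9 + 66 = 75)
b(l, R) = -sqrt(R**2 + l**2)/5 (b(l, R) = -sqrt(l**2 + R**2)/5 = -sqrt(R**2 + l**2)/5)
(b(52, -21) + L(-66))*(Z + I(51)) = (-sqrt((-21)**2 + 52**2)/5 + 75)*(2816 + (15 - 3*51)) = (-sqrt(441 + 2704)/5 + 75)*(2816 + (15 - 153)) = (-sqrt(3145)/5 + 75)*(2816 - 138) = (75 - sqrt(3145)/5)*2678 = 200850 - 2678*sqrt(3145)/5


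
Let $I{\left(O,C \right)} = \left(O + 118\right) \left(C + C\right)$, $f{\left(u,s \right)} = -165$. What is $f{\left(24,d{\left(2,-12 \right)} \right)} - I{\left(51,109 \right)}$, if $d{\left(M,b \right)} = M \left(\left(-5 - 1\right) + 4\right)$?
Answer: $-37007$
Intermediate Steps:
$d{\left(M,b \right)} = - 2 M$ ($d{\left(M,b \right)} = M \left(-6 + 4\right) = M \left(-2\right) = - 2 M$)
$I{\left(O,C \right)} = 2 C \left(118 + O\right)$ ($I{\left(O,C \right)} = \left(118 + O\right) 2 C = 2 C \left(118 + O\right)$)
$f{\left(24,d{\left(2,-12 \right)} \right)} - I{\left(51,109 \right)} = -165 - 2 \cdot 109 \left(118 + 51\right) = -165 - 2 \cdot 109 \cdot 169 = -165 - 36842 = -37007$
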